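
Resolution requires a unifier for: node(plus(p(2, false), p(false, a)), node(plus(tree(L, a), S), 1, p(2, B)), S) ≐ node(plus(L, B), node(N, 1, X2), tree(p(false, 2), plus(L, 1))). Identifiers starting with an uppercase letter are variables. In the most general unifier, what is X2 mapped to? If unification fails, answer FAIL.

Decompose node/3: plus(p(2, false), p(false, a)) ≐ plus(L, B),  node(plus(tree(L, a), S), 1, p(2, B)) ≐ node(N, 1, X2),  S ≐ tree(p(false, 2), plus(L, 1)).
Decompose plus/2: p(2, false) ≐ L,  p(false, a) ≐ B.
Bind L := p(2, false); substituting into the 2 remaining equations that mention L gives: node(plus(tree(p(2, false), a), S), 1, p(2, B)) ≐ node(N, 1, X2),  S ≐ tree(p(false, 2), plus(p(2, false), 1)).
Bind B := p(false, a); substituting into the one remaining equation that mentions B gives: node(plus(tree(p(2, false), a), S), 1, p(2, p(false, a))) ≐ node(N, 1, X2).
Decompose node/3: plus(tree(p(2, false), a), S) ≐ N,  1 ≐ 1,  p(2, p(false, a)) ≐ X2.
Bind N := plus(tree(p(2, false), a), S); no other remaining equation mentions N.
Delete trivial equation 1 ≐ 1.
Bind X2 := p(2, p(false, a)); no other remaining equation mentions X2.
Bind S := tree(p(false, 2), plus(p(2, false), 1)). Substituting into the earlier binding gives N := plus(tree(p(2, false), a), tree(p(false, 2), plus(p(2, false), 1))).
MGU = { L ↦ p(2, false), B ↦ p(false, a), N ↦ plus(tree(p(2, false), a), tree(p(false, 2), plus(p(2, false), 1))), X2 ↦ p(2, p(false, a)), S ↦ tree(p(false, 2), plus(p(2, false), 1)) }, so X2 ↦ p(2, p(false, a)).

p(2, p(false, a))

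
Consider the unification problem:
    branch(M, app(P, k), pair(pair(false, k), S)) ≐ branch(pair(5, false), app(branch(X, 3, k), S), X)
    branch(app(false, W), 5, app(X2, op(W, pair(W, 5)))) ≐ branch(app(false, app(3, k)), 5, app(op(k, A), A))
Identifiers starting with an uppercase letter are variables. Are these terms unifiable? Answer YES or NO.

YES

Decompose branch/3: M ≐ pair(5, false),  app(P, k) ≐ app(branch(X, 3, k), S),  pair(pair(false, k), S) ≐ X.
Bind M := pair(5, false); no other remaining equation mentions M.
Decompose app/2: P ≐ branch(X, 3, k),  k ≐ S.
Bind P := branch(X, 3, k); no other remaining equation mentions P.
Bind S := k; substituting into the one remaining equation that mentions S gives: pair(pair(false, k), k) ≐ X.
Bind X := pair(pair(false, k), k); no other remaining equation mentions X. Substituting into the earlier binding gives P := branch(pair(pair(false, k), k), 3, k).
Decompose branch/3: app(false, W) ≐ app(false, app(3, k)),  5 ≐ 5,  app(X2, op(W, pair(W, 5))) ≐ app(op(k, A), A).
Decompose app/2: false ≐ false,  W ≐ app(3, k).
Delete trivial equation false ≐ false.
Bind W := app(3, k); substituting into the one remaining equation that mentions W gives: app(X2, op(app(3, k), pair(app(3, k), 5))) ≐ app(op(k, A), A).
Delete trivial equation 5 ≐ 5.
Decompose app/2: X2 ≐ op(k, A),  op(app(3, k), pair(app(3, k), 5)) ≐ A.
Bind X2 := op(k, A); no other remaining equation mentions X2.
Bind A := op(app(3, k), pair(app(3, k), 5)). Substituting into the earlier binding gives X2 := op(k, op(app(3, k), pair(app(3, k), 5))).
No equations remain and no clash or occurs-check failure arose, so a unifier exists.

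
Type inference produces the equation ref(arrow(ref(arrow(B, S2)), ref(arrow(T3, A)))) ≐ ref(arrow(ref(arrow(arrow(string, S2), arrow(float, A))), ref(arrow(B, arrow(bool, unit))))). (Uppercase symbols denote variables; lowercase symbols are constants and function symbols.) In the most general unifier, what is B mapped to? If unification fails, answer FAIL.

Decompose ref/1: arrow(ref(arrow(B, S2)), ref(arrow(T3, A))) ≐ arrow(ref(arrow(arrow(string, S2), arrow(float, A))), ref(arrow(B, arrow(bool, unit)))).
Decompose arrow/2: ref(arrow(B, S2)) ≐ ref(arrow(arrow(string, S2), arrow(float, A))),  ref(arrow(T3, A)) ≐ ref(arrow(B, arrow(bool, unit))).
Decompose ref/1: arrow(B, S2) ≐ arrow(arrow(string, S2), arrow(float, A)).
Decompose arrow/2: B ≐ arrow(string, S2),  S2 ≐ arrow(float, A).
Bind B := arrow(string, S2); substituting into the one remaining equation that mentions B gives: ref(arrow(T3, A)) ≐ ref(arrow(arrow(string, S2), arrow(bool, unit))).
Bind S2 := arrow(float, A); substituting into the remaining equation gives: ref(arrow(T3, A)) ≐ ref(arrow(arrow(string, arrow(float, A)), arrow(bool, unit))). Substituting into the earlier binding gives B := arrow(string, arrow(float, A)).
Decompose ref/1: arrow(T3, A) ≐ arrow(arrow(string, arrow(float, A)), arrow(bool, unit)).
Decompose arrow/2: T3 ≐ arrow(string, arrow(float, A)),  A ≐ arrow(bool, unit).
Bind T3 := arrow(string, arrow(float, A)); no other remaining equation mentions T3.
Bind A := arrow(bool, unit). Substituting into the earlier bindings gives B := arrow(string, arrow(float, arrow(bool, unit))), S2 := arrow(float, arrow(bool, unit)), T3 := arrow(string, arrow(float, arrow(bool, unit))).
MGU = { B := arrow(string, arrow(float, arrow(bool, unit))), S2 := arrow(float, arrow(bool, unit)), T3 := arrow(string, arrow(float, arrow(bool, unit))), A := arrow(bool, unit) }, so B := arrow(string, arrow(float, arrow(bool, unit))).

arrow(string, arrow(float, arrow(bool, unit)))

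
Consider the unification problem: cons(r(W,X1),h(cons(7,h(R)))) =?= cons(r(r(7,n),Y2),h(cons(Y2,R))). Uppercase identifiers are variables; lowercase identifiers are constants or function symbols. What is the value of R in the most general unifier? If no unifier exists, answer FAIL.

FAIL

Decompose cons/2: r(W,X1) =?= r(r(7,n),Y2),  h(cons(7,h(R))) =?= h(cons(Y2,R)).
Decompose r/2: W =?= r(7,n),  X1 =?= Y2.
Bind W := r(7,n); no other remaining equation mentions W.
Bind X1 := Y2; no other remaining equation mentions X1.
Decompose h/1: cons(7,h(R)) =?= cons(Y2,R).
Decompose cons/2: 7 =?= Y2,  h(R) =?= R.
Bind Y2 := 7; no other remaining equation mentions Y2. Substituting into the earlier binding gives X1 := 7.
Occurs check fails: R occurs in h(R); the equation R =?= h(R) has no finite solution.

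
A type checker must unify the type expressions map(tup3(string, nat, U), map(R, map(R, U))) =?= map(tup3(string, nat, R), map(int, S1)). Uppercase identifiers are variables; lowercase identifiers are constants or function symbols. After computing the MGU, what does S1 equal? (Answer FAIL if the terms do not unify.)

Decompose map/2: tup3(string, nat, U) =?= tup3(string, nat, R),  map(R, map(R, U)) =?= map(int, S1).
Decompose tup3/3: string =?= string,  nat =?= nat,  U =?= R.
Delete trivial equation string =?= string.
Delete trivial equation nat =?= nat.
Bind U := R; substituting into the remaining equation gives: map(R, map(R, R)) =?= map(int, S1).
Decompose map/2: R =?= int,  map(R, R) =?= S1.
Bind R := int; substituting into the remaining equation gives: map(int, int) =?= S1. Substituting into the earlier binding gives U := int.
Bind S1 := map(int, int).
MGU = { U ↦ int, R ↦ int, S1 ↦ map(int, int) }, so S1 ↦ map(int, int).

map(int, int)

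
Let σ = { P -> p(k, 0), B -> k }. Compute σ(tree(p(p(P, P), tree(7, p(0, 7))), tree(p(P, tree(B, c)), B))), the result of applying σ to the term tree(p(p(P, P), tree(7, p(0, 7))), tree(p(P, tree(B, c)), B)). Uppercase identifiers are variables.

tree(p(p(p(k, 0), p(k, 0)), tree(7, p(0, 7))), tree(p(p(k, 0), tree(k, c)), k))

Replace each occurrence of P with p(k, 0).
Replace each occurrence of B with k.
Result: tree(p(p(p(k, 0), p(k, 0)), tree(7, p(0, 7))), tree(p(p(k, 0), tree(k, c)), k)).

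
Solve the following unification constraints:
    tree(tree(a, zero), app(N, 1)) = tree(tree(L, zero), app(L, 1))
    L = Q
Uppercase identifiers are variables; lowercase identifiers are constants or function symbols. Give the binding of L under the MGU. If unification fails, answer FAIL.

Decompose tree/2: tree(a, zero) = tree(L, zero),  app(N, 1) = app(L, 1).
Decompose tree/2: a = L,  zero = zero.
Bind L := a; substituting into the 2 remaining equations that mention L gives: app(N, 1) = app(a, 1),  a = Q.
Delete trivial equation zero = zero.
Decompose app/2: N = a,  1 = 1.
Bind N := a; no other remaining equation mentions N.
Delete trivial equation 1 = 1.
Bind Q := a.
MGU = { L -> a, N -> a, Q -> a }, so L -> a.

a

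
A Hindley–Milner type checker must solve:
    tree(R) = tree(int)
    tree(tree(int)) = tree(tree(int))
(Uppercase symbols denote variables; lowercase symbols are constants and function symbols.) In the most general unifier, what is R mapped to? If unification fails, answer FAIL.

int

Decompose tree/1: R = int.
Bind R := int; no other remaining equation mentions R.
Delete trivial equation tree(tree(int)) = tree(tree(int)).
MGU = { R := int }, so R := int.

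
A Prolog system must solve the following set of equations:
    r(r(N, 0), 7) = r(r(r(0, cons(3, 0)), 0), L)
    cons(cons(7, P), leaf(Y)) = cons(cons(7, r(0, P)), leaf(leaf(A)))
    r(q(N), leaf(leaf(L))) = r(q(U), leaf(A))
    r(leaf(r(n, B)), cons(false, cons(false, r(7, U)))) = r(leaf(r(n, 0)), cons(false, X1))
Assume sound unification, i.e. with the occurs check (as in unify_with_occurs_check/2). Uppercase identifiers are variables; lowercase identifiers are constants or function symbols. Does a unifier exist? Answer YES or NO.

NO

Decompose r/2: r(N, 0) = r(r(0, cons(3, 0)), 0),  7 = L.
Decompose r/2: N = r(0, cons(3, 0)),  0 = 0.
Bind N := r(0, cons(3, 0)); substituting into the one remaining equation that mentions N gives: r(q(r(0, cons(3, 0))), leaf(leaf(L))) = r(q(U), leaf(A)).
Delete trivial equation 0 = 0.
Bind L := 7; substituting into the one remaining equation that mentions L gives: r(q(r(0, cons(3, 0))), leaf(leaf(7))) = r(q(U), leaf(A)).
Decompose cons/2: cons(7, P) = cons(7, r(0, P)),  leaf(Y) = leaf(leaf(A)).
Decompose cons/2: 7 = 7,  P = r(0, P).
Delete trivial equation 7 = 7.
Occurs check fails: P occurs in r(0, P); the equation P = r(0, P) has no finite solution.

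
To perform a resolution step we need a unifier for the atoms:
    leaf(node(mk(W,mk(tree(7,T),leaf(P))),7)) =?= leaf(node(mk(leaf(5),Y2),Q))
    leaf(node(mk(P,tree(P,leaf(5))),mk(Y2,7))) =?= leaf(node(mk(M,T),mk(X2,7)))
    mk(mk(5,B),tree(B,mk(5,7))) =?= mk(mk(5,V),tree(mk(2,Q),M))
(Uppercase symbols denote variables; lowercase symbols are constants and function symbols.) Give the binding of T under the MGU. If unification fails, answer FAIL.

tree(mk(5,7),leaf(5))

Decompose leaf/1: node(mk(W,mk(tree(7,T),leaf(P))),7) =?= node(mk(leaf(5),Y2),Q).
Decompose node/2: mk(W,mk(tree(7,T),leaf(P))) =?= mk(leaf(5),Y2),  7 =?= Q.
Decompose mk/2: W =?= leaf(5),  mk(tree(7,T),leaf(P)) =?= Y2.
Bind W := leaf(5); no other remaining equation mentions W.
Bind Y2 := mk(tree(7,T),leaf(P)); substituting into the one remaining equation that mentions Y2 gives: leaf(node(mk(P,tree(P,leaf(5))),mk(mk(tree(7,T),leaf(P)),7))) =?= leaf(node(mk(M,T),mk(X2,7))).
Bind Q := 7; substituting into the one remaining equation that mentions Q gives: mk(mk(5,B),tree(B,mk(5,7))) =?= mk(mk(5,V),tree(mk(2,7),M)).
Decompose leaf/1: node(mk(P,tree(P,leaf(5))),mk(mk(tree(7,T),leaf(P)),7)) =?= node(mk(M,T),mk(X2,7)).
Decompose node/2: mk(P,tree(P,leaf(5))) =?= mk(M,T),  mk(mk(tree(7,T),leaf(P)),7) =?= mk(X2,7).
Decompose mk/2: P =?= M,  tree(P,leaf(5)) =?= T.
Bind P := M; substituting into the 2 remaining equations that mention P gives: tree(M,leaf(5)) =?= T,  mk(mk(tree(7,T),leaf(M)),7) =?= mk(X2,7). Substituting into the earlier binding gives Y2 := mk(tree(7,T),leaf(M)).
Bind T := tree(M,leaf(5)); substituting into the one remaining equation that mentions T gives: mk(mk(tree(7,tree(M,leaf(5))),leaf(M)),7) =?= mk(X2,7). Substituting into the earlier binding gives Y2 := mk(tree(7,tree(M,leaf(5))),leaf(M)).
Decompose mk/2: mk(tree(7,tree(M,leaf(5))),leaf(M)) =?= X2,  7 =?= 7.
Bind X2 := mk(tree(7,tree(M,leaf(5))),leaf(M)); no other remaining equation mentions X2.
Delete trivial equation 7 =?= 7.
Decompose mk/2: mk(5,B) =?= mk(5,V),  tree(B,mk(5,7)) =?= tree(mk(2,7),M).
Decompose mk/2: 5 =?= 5,  B =?= V.
Delete trivial equation 5 =?= 5.
Bind B := V; substituting into the remaining equation gives: tree(V,mk(5,7)) =?= tree(mk(2,7),M).
Decompose tree/2: V =?= mk(2,7),  mk(5,7) =?= M.
Bind V := mk(2,7); no other remaining equation mentions V. Substituting into the earlier binding gives B := mk(2,7).
Bind M := mk(5,7). Substituting into the earlier bindings gives Y2 := mk(tree(7,tree(mk(5,7),leaf(5))),leaf(mk(5,7))), P := mk(5,7), T := tree(mk(5,7),leaf(5)), X2 := mk(tree(7,tree(mk(5,7),leaf(5))),leaf(mk(5,7))).
MGU = { W := leaf(5), Y2 := mk(tree(7,tree(mk(5,7),leaf(5))),leaf(mk(5,7))), Q := 7, P := mk(5,7), T := tree(mk(5,7),leaf(5)), X2 := mk(tree(7,tree(mk(5,7),leaf(5))),leaf(mk(5,7))), B := mk(2,7), V := mk(2,7), M := mk(5,7) }, so T := tree(mk(5,7),leaf(5)).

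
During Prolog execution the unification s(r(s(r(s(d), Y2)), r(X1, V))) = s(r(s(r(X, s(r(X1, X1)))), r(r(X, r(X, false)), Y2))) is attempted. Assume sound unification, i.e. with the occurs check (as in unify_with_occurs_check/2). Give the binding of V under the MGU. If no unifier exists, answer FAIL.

Decompose s/1: r(s(r(s(d), Y2)), r(X1, V)) = r(s(r(X, s(r(X1, X1)))), r(r(X, r(X, false)), Y2)).
Decompose r/2: s(r(s(d), Y2)) = s(r(X, s(r(X1, X1)))),  r(X1, V) = r(r(X, r(X, false)), Y2).
Decompose s/1: r(s(d), Y2) = r(X, s(r(X1, X1))).
Decompose r/2: s(d) = X,  Y2 = s(r(X1, X1)).
Bind X := s(d); substituting into the one remaining equation that mentions X gives: r(X1, V) = r(r(s(d), r(s(d), false)), Y2).
Bind Y2 := s(r(X1, X1)); substituting into the remaining equation gives: r(X1, V) = r(r(s(d), r(s(d), false)), s(r(X1, X1))).
Decompose r/2: X1 = r(s(d), r(s(d), false)),  V = s(r(X1, X1)).
Bind X1 := r(s(d), r(s(d), false)); substituting into the remaining equation gives: V = s(r(r(s(d), r(s(d), false)), r(s(d), r(s(d), false)))). Substituting into the earlier binding gives Y2 := s(r(r(s(d), r(s(d), false)), r(s(d), r(s(d), false)))).
Bind V := s(r(r(s(d), r(s(d), false)), r(s(d), r(s(d), false)))).
MGU = { X ↦ s(d), Y2 ↦ s(r(r(s(d), r(s(d), false)), r(s(d), r(s(d), false)))), X1 ↦ r(s(d), r(s(d), false)), V ↦ s(r(r(s(d), r(s(d), false)), r(s(d), r(s(d), false)))) }, so V ↦ s(r(r(s(d), r(s(d), false)), r(s(d), r(s(d), false)))).

s(r(r(s(d), r(s(d), false)), r(s(d), r(s(d), false))))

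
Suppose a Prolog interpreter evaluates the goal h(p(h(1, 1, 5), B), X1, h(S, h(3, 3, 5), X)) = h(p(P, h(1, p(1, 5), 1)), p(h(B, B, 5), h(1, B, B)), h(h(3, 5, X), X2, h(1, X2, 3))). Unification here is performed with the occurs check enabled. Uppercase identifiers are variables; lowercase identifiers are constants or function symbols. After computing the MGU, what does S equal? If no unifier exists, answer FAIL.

h(3, 5, h(1, h(3, 3, 5), 3))

Decompose h/3: p(h(1, 1, 5), B) = p(P, h(1, p(1, 5), 1)),  X1 = p(h(B, B, 5), h(1, B, B)),  h(S, h(3, 3, 5), X) = h(h(3, 5, X), X2, h(1, X2, 3)).
Decompose p/2: h(1, 1, 5) = P,  B = h(1, p(1, 5), 1).
Bind P := h(1, 1, 5); no other remaining equation mentions P.
Bind B := h(1, p(1, 5), 1); substituting into the one remaining equation that mentions B gives: X1 = p(h(h(1, p(1, 5), 1), h(1, p(1, 5), 1), 5), h(1, h(1, p(1, 5), 1), h(1, p(1, 5), 1))).
Bind X1 := p(h(h(1, p(1, 5), 1), h(1, p(1, 5), 1), 5), h(1, h(1, p(1, 5), 1), h(1, p(1, 5), 1))); no other remaining equation mentions X1.
Decompose h/3: S = h(3, 5, X),  h(3, 3, 5) = X2,  X = h(1, X2, 3).
Bind S := h(3, 5, X); no other remaining equation mentions S.
Bind X2 := h(3, 3, 5); substituting into the remaining equation gives: X = h(1, h(3, 3, 5), 3).
Bind X := h(1, h(3, 3, 5), 3). Substituting into the earlier binding gives S := h(3, 5, h(1, h(3, 3, 5), 3)).
MGU = { P ↦ h(1, 1, 5), B ↦ h(1, p(1, 5), 1), X1 ↦ p(h(h(1, p(1, 5), 1), h(1, p(1, 5), 1), 5), h(1, h(1, p(1, 5), 1), h(1, p(1, 5), 1))), S ↦ h(3, 5, h(1, h(3, 3, 5), 3)), X2 ↦ h(3, 3, 5), X ↦ h(1, h(3, 3, 5), 3) }, so S ↦ h(3, 5, h(1, h(3, 3, 5), 3)).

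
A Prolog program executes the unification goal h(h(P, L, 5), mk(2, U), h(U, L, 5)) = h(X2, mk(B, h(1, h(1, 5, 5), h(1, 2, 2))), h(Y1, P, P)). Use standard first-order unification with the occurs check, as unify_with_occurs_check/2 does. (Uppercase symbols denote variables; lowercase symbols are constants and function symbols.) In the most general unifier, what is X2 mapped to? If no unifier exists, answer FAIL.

h(5, 5, 5)

Decompose h/3: h(P, L, 5) = X2,  mk(2, U) = mk(B, h(1, h(1, 5, 5), h(1, 2, 2))),  h(U, L, 5) = h(Y1, P, P).
Bind X2 := h(P, L, 5); no other remaining equation mentions X2.
Decompose mk/2: 2 = B,  U = h(1, h(1, 5, 5), h(1, 2, 2)).
Bind B := 2; no other remaining equation mentions B.
Bind U := h(1, h(1, 5, 5), h(1, 2, 2)); substituting into the remaining equation gives: h(h(1, h(1, 5, 5), h(1, 2, 2)), L, 5) = h(Y1, P, P).
Decompose h/3: h(1, h(1, 5, 5), h(1, 2, 2)) = Y1,  L = P,  5 = P.
Bind Y1 := h(1, h(1, 5, 5), h(1, 2, 2)); no other remaining equation mentions Y1.
Bind L := P; no other remaining equation mentions L. Substituting into the earlier binding gives X2 := h(P, P, 5).
Bind P := 5. Substituting into the earlier bindings gives X2 := h(5, 5, 5), L := 5.
MGU = { X2 -> h(5, 5, 5), B -> 2, U -> h(1, h(1, 5, 5), h(1, 2, 2)), Y1 -> h(1, h(1, 5, 5), h(1, 2, 2)), L -> 5, P -> 5 }, so X2 -> h(5, 5, 5).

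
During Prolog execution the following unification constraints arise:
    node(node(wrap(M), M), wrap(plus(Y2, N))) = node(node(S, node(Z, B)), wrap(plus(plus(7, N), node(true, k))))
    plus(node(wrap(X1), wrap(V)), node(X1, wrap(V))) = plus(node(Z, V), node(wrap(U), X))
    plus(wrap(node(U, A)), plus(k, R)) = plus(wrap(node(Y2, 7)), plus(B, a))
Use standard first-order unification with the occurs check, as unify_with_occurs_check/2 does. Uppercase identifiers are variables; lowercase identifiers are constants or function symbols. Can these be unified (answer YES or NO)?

Decompose node/2: node(wrap(M), M) = node(S, node(Z, B)),  wrap(plus(Y2, N)) = wrap(plus(plus(7, N), node(true, k))).
Decompose node/2: wrap(M) = S,  M = node(Z, B).
Bind S := wrap(M); no other remaining equation mentions S.
Bind M := node(Z, B); no other remaining equation mentions M. Substituting into the earlier binding gives S := wrap(node(Z, B)).
Decompose wrap/1: plus(Y2, N) = plus(plus(7, N), node(true, k)).
Decompose plus/2: Y2 = plus(7, N),  N = node(true, k).
Bind Y2 := plus(7, N); substituting into the one remaining equation that mentions Y2 gives: plus(wrap(node(U, A)), plus(k, R)) = plus(wrap(node(plus(7, N), 7)), plus(B, a)).
Bind N := node(true, k); substituting into the one remaining equation that mentions N gives: plus(wrap(node(U, A)), plus(k, R)) = plus(wrap(node(plus(7, node(true, k)), 7)), plus(B, a)). Substituting into the earlier binding gives Y2 := plus(7, node(true, k)).
Decompose plus/2: node(wrap(X1), wrap(V)) = node(Z, V),  node(X1, wrap(V)) = node(wrap(U), X).
Decompose node/2: wrap(X1) = Z,  wrap(V) = V.
Bind Z := wrap(X1); no other remaining equation mentions Z. Substituting into the earlier bindings gives S := wrap(node(wrap(X1), B)), M := node(wrap(X1), B).
Occurs check fails: V occurs in wrap(V); the equation V = wrap(V) has no finite solution.

NO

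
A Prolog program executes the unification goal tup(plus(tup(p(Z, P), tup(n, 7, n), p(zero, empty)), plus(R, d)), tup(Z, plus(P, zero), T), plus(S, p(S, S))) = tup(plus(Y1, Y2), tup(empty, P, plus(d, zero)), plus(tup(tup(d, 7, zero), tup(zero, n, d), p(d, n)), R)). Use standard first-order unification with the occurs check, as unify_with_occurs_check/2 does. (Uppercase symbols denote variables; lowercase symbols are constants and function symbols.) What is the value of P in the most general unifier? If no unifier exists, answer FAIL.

Decompose tup/3: plus(tup(p(Z, P), tup(n, 7, n), p(zero, empty)), plus(R, d)) = plus(Y1, Y2),  tup(Z, plus(P, zero), T) = tup(empty, P, plus(d, zero)),  plus(S, p(S, S)) = plus(tup(tup(d, 7, zero), tup(zero, n, d), p(d, n)), R).
Decompose plus/2: tup(p(Z, P), tup(n, 7, n), p(zero, empty)) = Y1,  plus(R, d) = Y2.
Bind Y1 := tup(p(Z, P), tup(n, 7, n), p(zero, empty)); no other remaining equation mentions Y1.
Bind Y2 := plus(R, d); no other remaining equation mentions Y2.
Decompose tup/3: Z = empty,  plus(P, zero) = P,  T = plus(d, zero).
Bind Z := empty; no other remaining equation mentions Z. Substituting into the earlier binding gives Y1 := tup(p(empty, P), tup(n, 7, n), p(zero, empty)).
Occurs check fails: P occurs in plus(P, zero); the equation P = plus(P, zero) has no finite solution.

FAIL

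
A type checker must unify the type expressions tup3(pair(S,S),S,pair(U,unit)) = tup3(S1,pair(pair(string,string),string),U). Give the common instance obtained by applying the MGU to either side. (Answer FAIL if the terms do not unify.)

Decompose tup3/3: pair(S,S) = S1,  S = pair(pair(string,string),string),  pair(U,unit) = U.
Bind S1 := pair(S,S); no other remaining equation mentions S1.
Bind S := pair(pair(string,string),string); no other remaining equation mentions S. Substituting into the earlier binding gives S1 := pair(pair(pair(string,string),string),pair(pair(string,string),string)).
Occurs check fails: U occurs in pair(U,unit); the equation U = pair(U,unit) has no finite solution.

FAIL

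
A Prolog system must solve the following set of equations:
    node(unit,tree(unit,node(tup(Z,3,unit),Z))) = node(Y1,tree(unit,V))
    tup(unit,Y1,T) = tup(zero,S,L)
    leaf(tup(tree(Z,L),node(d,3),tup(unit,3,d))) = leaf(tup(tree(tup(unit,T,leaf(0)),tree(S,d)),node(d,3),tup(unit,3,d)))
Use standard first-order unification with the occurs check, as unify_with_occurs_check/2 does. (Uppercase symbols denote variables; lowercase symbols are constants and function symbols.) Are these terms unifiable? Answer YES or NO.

NO

Decompose node/2: unit = Y1,  tree(unit,node(tup(Z,3,unit),Z)) = tree(unit,V).
Bind Y1 := unit; substituting into the one remaining equation that mentions Y1 gives: tup(unit,unit,T) = tup(zero,S,L).
Decompose tree/2: unit = unit,  node(tup(Z,3,unit),Z) = V.
Delete trivial equation unit = unit.
Bind V := node(tup(Z,3,unit),Z); no other remaining equation mentions V.
Decompose tup/3: unit = zero,  unit = S,  T = L.
Clash: constants unit and zero differ; no unifier exists.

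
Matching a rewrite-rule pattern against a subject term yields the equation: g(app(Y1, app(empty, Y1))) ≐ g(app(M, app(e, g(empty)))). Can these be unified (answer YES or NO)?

NO

Decompose g/1: app(Y1, app(empty, Y1)) ≐ app(M, app(e, g(empty))).
Decompose app/2: Y1 ≐ M,  app(empty, Y1) ≐ app(e, g(empty)).
Bind Y1 := M; substituting into the remaining equation gives: app(empty, M) ≐ app(e, g(empty)).
Decompose app/2: empty ≐ e,  M ≐ g(empty).
Clash: constants empty and e differ; no unifier exists.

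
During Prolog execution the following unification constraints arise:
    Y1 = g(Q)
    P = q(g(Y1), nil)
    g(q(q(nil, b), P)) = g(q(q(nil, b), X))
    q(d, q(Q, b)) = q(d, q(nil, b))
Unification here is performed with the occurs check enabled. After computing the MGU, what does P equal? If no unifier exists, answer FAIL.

Bind Y1 := g(Q); substituting into the one remaining equation that mentions Y1 gives: P = q(g(g(Q)), nil).
Bind P := q(g(g(Q)), nil); substituting into the one remaining equation that mentions P gives: g(q(q(nil, b), q(g(g(Q)), nil))) = g(q(q(nil, b), X)).
Decompose g/1: q(q(nil, b), q(g(g(Q)), nil)) = q(q(nil, b), X).
Decompose q/2: q(nil, b) = q(nil, b),  q(g(g(Q)), nil) = X.
Delete trivial equation q(nil, b) = q(nil, b).
Bind X := q(g(g(Q)), nil); no other remaining equation mentions X.
Decompose q/2: d = d,  q(Q, b) = q(nil, b).
Delete trivial equation d = d.
Decompose q/2: Q = nil,  b = b.
Bind Q := nil; no other remaining equation mentions Q. Substituting into the earlier bindings gives Y1 := g(nil), P := q(g(g(nil)), nil), X := q(g(g(nil)), nil).
Delete trivial equation b = b.
MGU = { Y1 = g(nil), P = q(g(g(nil)), nil), X = q(g(g(nil)), nil), Q = nil }, so P = q(g(g(nil)), nil).

q(g(g(nil)), nil)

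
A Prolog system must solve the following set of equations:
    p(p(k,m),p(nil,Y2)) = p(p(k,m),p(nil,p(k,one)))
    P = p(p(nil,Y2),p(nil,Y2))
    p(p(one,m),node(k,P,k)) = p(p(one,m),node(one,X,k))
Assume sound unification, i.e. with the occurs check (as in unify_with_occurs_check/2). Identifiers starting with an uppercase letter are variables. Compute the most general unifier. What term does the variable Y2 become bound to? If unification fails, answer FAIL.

FAIL

Decompose p/2: p(k,m) = p(k,m),  p(nil,Y2) = p(nil,p(k,one)).
Delete trivial equation p(k,m) = p(k,m).
Decompose p/2: nil = nil,  Y2 = p(k,one).
Delete trivial equation nil = nil.
Bind Y2 := p(k,one); substituting into the one remaining equation that mentions Y2 gives: P = p(p(nil,p(k,one)),p(nil,p(k,one))).
Bind P := p(p(nil,p(k,one)),p(nil,p(k,one))); substituting into the remaining equation gives: p(p(one,m),node(k,p(p(nil,p(k,one)),p(nil,p(k,one))),k)) = p(p(one,m),node(one,X,k)).
Decompose p/2: p(one,m) = p(one,m),  node(k,p(p(nil,p(k,one)),p(nil,p(k,one))),k) = node(one,X,k).
Delete trivial equation p(one,m) = p(one,m).
Decompose node/3: k = one,  p(p(nil,p(k,one)),p(nil,p(k,one))) = X,  k = k.
Clash: constants k and one differ; no unifier exists.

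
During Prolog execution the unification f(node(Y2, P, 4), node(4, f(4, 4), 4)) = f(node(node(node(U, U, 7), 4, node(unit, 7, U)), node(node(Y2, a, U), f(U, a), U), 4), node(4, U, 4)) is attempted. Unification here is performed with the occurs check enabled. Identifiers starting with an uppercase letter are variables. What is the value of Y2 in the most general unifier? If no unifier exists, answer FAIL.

node(node(f(4, 4), f(4, 4), 7), 4, node(unit, 7, f(4, 4)))

Decompose f/2: node(Y2, P, 4) = node(node(node(U, U, 7), 4, node(unit, 7, U)), node(node(Y2, a, U), f(U, a), U), 4),  node(4, f(4, 4), 4) = node(4, U, 4).
Decompose node/3: Y2 = node(node(U, U, 7), 4, node(unit, 7, U)),  P = node(node(Y2, a, U), f(U, a), U),  4 = 4.
Bind Y2 := node(node(U, U, 7), 4, node(unit, 7, U)); substituting into the one remaining equation that mentions Y2 gives: P = node(node(node(node(U, U, 7), 4, node(unit, 7, U)), a, U), f(U, a), U).
Bind P := node(node(node(node(U, U, 7), 4, node(unit, 7, U)), a, U), f(U, a), U); no other remaining equation mentions P.
Delete trivial equation 4 = 4.
Decompose node/3: 4 = 4,  f(4, 4) = U,  4 = 4.
Delete trivial equation 4 = 4.
Bind U := f(4, 4); no other remaining equation mentions U. Substituting into the earlier bindings gives Y2 := node(node(f(4, 4), f(4, 4), 7), 4, node(unit, 7, f(4, 4))), P := node(node(node(node(f(4, 4), f(4, 4), 7), 4, node(unit, 7, f(4, 4))), a, f(4, 4)), f(f(4, 4), a), f(4, 4)).
Delete trivial equation 4 = 4.
MGU = { Y2 = node(node(f(4, 4), f(4, 4), 7), 4, node(unit, 7, f(4, 4))), P = node(node(node(node(f(4, 4), f(4, 4), 7), 4, node(unit, 7, f(4, 4))), a, f(4, 4)), f(f(4, 4), a), f(4, 4)), U = f(4, 4) }, so Y2 = node(node(f(4, 4), f(4, 4), 7), 4, node(unit, 7, f(4, 4))).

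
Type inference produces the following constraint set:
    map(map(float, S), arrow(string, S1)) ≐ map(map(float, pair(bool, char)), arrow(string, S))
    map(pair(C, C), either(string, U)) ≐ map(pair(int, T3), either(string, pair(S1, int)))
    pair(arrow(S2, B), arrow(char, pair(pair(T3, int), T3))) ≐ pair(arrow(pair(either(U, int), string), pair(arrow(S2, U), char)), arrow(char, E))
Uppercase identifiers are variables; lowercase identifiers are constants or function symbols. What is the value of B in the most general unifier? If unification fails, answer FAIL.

Decompose map/2: map(float, S) ≐ map(float, pair(bool, char)),  arrow(string, S1) ≐ arrow(string, S).
Decompose map/2: float ≐ float,  S ≐ pair(bool, char).
Delete trivial equation float ≐ float.
Bind S := pair(bool, char); substituting into the one remaining equation that mentions S gives: arrow(string, S1) ≐ arrow(string, pair(bool, char)).
Decompose arrow/2: string ≐ string,  S1 ≐ pair(bool, char).
Delete trivial equation string ≐ string.
Bind S1 := pair(bool, char); substituting into the one remaining equation that mentions S1 gives: map(pair(C, C), either(string, U)) ≐ map(pair(int, T3), either(string, pair(pair(bool, char), int))).
Decompose map/2: pair(C, C) ≐ pair(int, T3),  either(string, U) ≐ either(string, pair(pair(bool, char), int)).
Decompose pair/2: C ≐ int,  C ≐ T3.
Bind C := int; substituting into the one remaining equation that mentions C gives: int ≐ T3.
Bind T3 := int; substituting into the one remaining equation that mentions T3 gives: pair(arrow(S2, B), arrow(char, pair(pair(int, int), int))) ≐ pair(arrow(pair(either(U, int), string), pair(arrow(S2, U), char)), arrow(char, E)).
Decompose either/2: string ≐ string,  U ≐ pair(pair(bool, char), int).
Delete trivial equation string ≐ string.
Bind U := pair(pair(bool, char), int); substituting into the remaining equation gives: pair(arrow(S2, B), arrow(char, pair(pair(int, int), int))) ≐ pair(arrow(pair(either(pair(pair(bool, char), int), int), string), pair(arrow(S2, pair(pair(bool, char), int)), char)), arrow(char, E)).
Decompose pair/2: arrow(S2, B) ≐ arrow(pair(either(pair(pair(bool, char), int), int), string), pair(arrow(S2, pair(pair(bool, char), int)), char)),  arrow(char, pair(pair(int, int), int)) ≐ arrow(char, E).
Decompose arrow/2: S2 ≐ pair(either(pair(pair(bool, char), int), int), string),  B ≐ pair(arrow(S2, pair(pair(bool, char), int)), char).
Bind S2 := pair(either(pair(pair(bool, char), int), int), string); substituting into the one remaining equation that mentions S2 gives: B ≐ pair(arrow(pair(either(pair(pair(bool, char), int), int), string), pair(pair(bool, char), int)), char).
Bind B := pair(arrow(pair(either(pair(pair(bool, char), int), int), string), pair(pair(bool, char), int)), char); no other remaining equation mentions B.
Decompose arrow/2: char ≐ char,  pair(pair(int, int), int) ≐ E.
Delete trivial equation char ≐ char.
Bind E := pair(pair(int, int), int).
MGU = { S := pair(bool, char), S1 := pair(bool, char), C := int, T3 := int, U := pair(pair(bool, char), int), S2 := pair(either(pair(pair(bool, char), int), int), string), B := pair(arrow(pair(either(pair(pair(bool, char), int), int), string), pair(pair(bool, char), int)), char), E := pair(pair(int, int), int) }, so B := pair(arrow(pair(either(pair(pair(bool, char), int), int), string), pair(pair(bool, char), int)), char).

pair(arrow(pair(either(pair(pair(bool, char), int), int), string), pair(pair(bool, char), int)), char)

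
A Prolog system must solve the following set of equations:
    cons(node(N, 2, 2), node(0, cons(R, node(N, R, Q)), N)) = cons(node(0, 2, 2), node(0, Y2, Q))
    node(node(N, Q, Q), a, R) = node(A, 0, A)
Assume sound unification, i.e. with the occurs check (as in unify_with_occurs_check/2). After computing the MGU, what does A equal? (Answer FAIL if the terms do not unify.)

Decompose cons/2: node(N, 2, 2) = node(0, 2, 2),  node(0, cons(R, node(N, R, Q)), N) = node(0, Y2, Q).
Decompose node/3: N = 0,  2 = 2,  2 = 2.
Bind N := 0; substituting into the 2 remaining equations that mention N gives: node(0, cons(R, node(0, R, Q)), 0) = node(0, Y2, Q),  node(node(0, Q, Q), a, R) = node(A, 0, A).
Delete trivial equation 2 = 2.
Delete trivial equation 2 = 2.
Decompose node/3: 0 = 0,  cons(R, node(0, R, Q)) = Y2,  0 = Q.
Delete trivial equation 0 = 0.
Bind Y2 := cons(R, node(0, R, Q)); no other remaining equation mentions Y2.
Bind Q := 0; substituting into the remaining equation gives: node(node(0, 0, 0), a, R) = node(A, 0, A). Substituting into the earlier binding gives Y2 := cons(R, node(0, R, 0)).
Decompose node/3: node(0, 0, 0) = A,  a = 0,  R = A.
Bind A := node(0, 0, 0); substituting into the one remaining equation that mentions A gives: R = node(0, 0, 0).
Clash: constants a and 0 differ; no unifier exists.

FAIL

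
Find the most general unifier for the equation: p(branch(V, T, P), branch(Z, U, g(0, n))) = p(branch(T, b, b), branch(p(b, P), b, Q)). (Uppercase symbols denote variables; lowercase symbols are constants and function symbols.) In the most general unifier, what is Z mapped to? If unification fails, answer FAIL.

p(b, b)

Decompose p/2: branch(V, T, P) = branch(T, b, b),  branch(Z, U, g(0, n)) = branch(p(b, P), b, Q).
Decompose branch/3: V = T,  T = b,  P = b.
Bind V := T; no other remaining equation mentions V.
Bind T := b; no other remaining equation mentions T. Substituting into the earlier binding gives V := b.
Bind P := b; substituting into the remaining equation gives: branch(Z, U, g(0, n)) = branch(p(b, b), b, Q).
Decompose branch/3: Z = p(b, b),  U = b,  g(0, n) = Q.
Bind Z := p(b, b); no other remaining equation mentions Z.
Bind U := b; no other remaining equation mentions U.
Bind Q := g(0, n).
MGU = { V -> b, T -> b, P -> b, Z -> p(b, b), U -> b, Q -> g(0, n) }, so Z -> p(b, b).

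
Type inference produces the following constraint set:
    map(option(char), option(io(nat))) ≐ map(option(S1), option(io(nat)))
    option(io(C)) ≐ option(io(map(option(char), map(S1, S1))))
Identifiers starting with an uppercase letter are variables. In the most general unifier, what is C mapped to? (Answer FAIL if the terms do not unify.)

map(option(char), map(char, char))

Decompose map/2: option(char) ≐ option(S1),  option(io(nat)) ≐ option(io(nat)).
Decompose option/1: char ≐ S1.
Bind S1 := char; substituting into the one remaining equation that mentions S1 gives: option(io(C)) ≐ option(io(map(option(char), map(char, char)))).
Delete trivial equation option(io(nat)) ≐ option(io(nat)).
Decompose option/1: io(C) ≐ io(map(option(char), map(char, char))).
Decompose io/1: C ≐ map(option(char), map(char, char)).
Bind C := map(option(char), map(char, char)).
MGU = { S1 := char, C := map(option(char), map(char, char)) }, so C := map(option(char), map(char, char)).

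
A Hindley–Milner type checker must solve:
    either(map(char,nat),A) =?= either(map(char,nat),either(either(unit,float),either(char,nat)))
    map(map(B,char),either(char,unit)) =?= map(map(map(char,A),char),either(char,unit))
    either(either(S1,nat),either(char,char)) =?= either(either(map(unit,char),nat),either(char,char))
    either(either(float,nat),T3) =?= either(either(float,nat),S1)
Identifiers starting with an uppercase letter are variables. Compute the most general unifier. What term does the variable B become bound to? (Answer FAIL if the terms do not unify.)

map(char,either(either(unit,float),either(char,nat)))

Decompose either/2: map(char,nat) =?= map(char,nat),  A =?= either(either(unit,float),either(char,nat)).
Delete trivial equation map(char,nat) =?= map(char,nat).
Bind A := either(either(unit,float),either(char,nat)); substituting into the one remaining equation that mentions A gives: map(map(B,char),either(char,unit)) =?= map(map(map(char,either(either(unit,float),either(char,nat))),char),either(char,unit)).
Decompose map/2: map(B,char) =?= map(map(char,either(either(unit,float),either(char,nat))),char),  either(char,unit) =?= either(char,unit).
Decompose map/2: B =?= map(char,either(either(unit,float),either(char,nat))),  char =?= char.
Bind B := map(char,either(either(unit,float),either(char,nat))); no other remaining equation mentions B.
Delete trivial equation char =?= char.
Delete trivial equation either(char,unit) =?= either(char,unit).
Decompose either/2: either(S1,nat) =?= either(map(unit,char),nat),  either(char,char) =?= either(char,char).
Decompose either/2: S1 =?= map(unit,char),  nat =?= nat.
Bind S1 := map(unit,char); substituting into the one remaining equation that mentions S1 gives: either(either(float,nat),T3) =?= either(either(float,nat),map(unit,char)).
Delete trivial equation nat =?= nat.
Delete trivial equation either(char,char) =?= either(char,char).
Decompose either/2: either(float,nat) =?= either(float,nat),  T3 =?= map(unit,char).
Delete trivial equation either(float,nat) =?= either(float,nat).
Bind T3 := map(unit,char).
MGU = { A ↦ either(either(unit,float),either(char,nat)), B ↦ map(char,either(either(unit,float),either(char,nat))), S1 ↦ map(unit,char), T3 ↦ map(unit,char) }, so B ↦ map(char,either(either(unit,float),either(char,nat))).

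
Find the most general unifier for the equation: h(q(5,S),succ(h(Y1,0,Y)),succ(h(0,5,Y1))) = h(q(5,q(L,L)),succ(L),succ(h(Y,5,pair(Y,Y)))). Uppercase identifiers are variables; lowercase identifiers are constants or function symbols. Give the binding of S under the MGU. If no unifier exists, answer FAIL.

Decompose h/3: q(5,S) = q(5,q(L,L)),  succ(h(Y1,0,Y)) = succ(L),  succ(h(0,5,Y1)) = succ(h(Y,5,pair(Y,Y))).
Decompose q/2: 5 = 5,  S = q(L,L).
Delete trivial equation 5 = 5.
Bind S := q(L,L); no other remaining equation mentions S.
Decompose succ/1: h(Y1,0,Y) = L.
Bind L := h(Y1,0,Y); no other remaining equation mentions L. Substituting into the earlier binding gives S := q(h(Y1,0,Y),h(Y1,0,Y)).
Decompose succ/1: h(0,5,Y1) = h(Y,5,pair(Y,Y)).
Decompose h/3: 0 = Y,  5 = 5,  Y1 = pair(Y,Y).
Bind Y := 0; substituting into the one remaining equation that mentions Y gives: Y1 = pair(0,0). Substituting into the earlier bindings gives S := q(h(Y1,0,0),h(Y1,0,0)), L := h(Y1,0,0).
Delete trivial equation 5 = 5.
Bind Y1 := pair(0,0). Substituting into the earlier bindings gives S := q(h(pair(0,0),0,0),h(pair(0,0),0,0)), L := h(pair(0,0),0,0).
MGU = { S -> q(h(pair(0,0),0,0),h(pair(0,0),0,0)), L -> h(pair(0,0),0,0), Y -> 0, Y1 -> pair(0,0) }, so S -> q(h(pair(0,0),0,0),h(pair(0,0),0,0)).

q(h(pair(0,0),0,0),h(pair(0,0),0,0))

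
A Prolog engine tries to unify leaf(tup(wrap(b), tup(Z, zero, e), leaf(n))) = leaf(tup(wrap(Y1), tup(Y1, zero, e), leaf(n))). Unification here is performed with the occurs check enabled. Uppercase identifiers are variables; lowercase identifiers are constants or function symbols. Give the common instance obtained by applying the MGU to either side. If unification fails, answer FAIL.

Decompose leaf/1: tup(wrap(b), tup(Z, zero, e), leaf(n)) = tup(wrap(Y1), tup(Y1, zero, e), leaf(n)).
Decompose tup/3: wrap(b) = wrap(Y1),  tup(Z, zero, e) = tup(Y1, zero, e),  leaf(n) = leaf(n).
Decompose wrap/1: b = Y1.
Bind Y1 := b; substituting into the one remaining equation that mentions Y1 gives: tup(Z, zero, e) = tup(b, zero, e).
Decompose tup/3: Z = b,  zero = zero,  e = e.
Bind Z := b; no other remaining equation mentions Z.
Delete trivial equation zero = zero.
Delete trivial equation e = e.
Delete trivial equation leaf(n) = leaf(n).
Applying the MGU to either side gives leaf(tup(wrap(b), tup(b, zero, e), leaf(n))).

leaf(tup(wrap(b), tup(b, zero, e), leaf(n)))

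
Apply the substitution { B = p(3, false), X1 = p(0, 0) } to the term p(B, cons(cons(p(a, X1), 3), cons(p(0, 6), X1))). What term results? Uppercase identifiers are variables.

Replace each occurrence of B with p(3, false).
Replace each occurrence of X1 with p(0, 0).
Result: p(p(3, false), cons(cons(p(a, p(0, 0)), 3), cons(p(0, 6), p(0, 0)))).

p(p(3, false), cons(cons(p(a, p(0, 0)), 3), cons(p(0, 6), p(0, 0))))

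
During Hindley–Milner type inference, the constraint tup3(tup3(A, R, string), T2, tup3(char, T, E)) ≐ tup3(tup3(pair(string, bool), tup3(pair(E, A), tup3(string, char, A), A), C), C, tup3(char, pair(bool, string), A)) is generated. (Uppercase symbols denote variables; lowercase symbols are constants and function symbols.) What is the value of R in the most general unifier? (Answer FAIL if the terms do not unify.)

Decompose tup3/3: tup3(A, R, string) ≐ tup3(pair(string, bool), tup3(pair(E, A), tup3(string, char, A), A), C),  T2 ≐ C,  tup3(char, T, E) ≐ tup3(char, pair(bool, string), A).
Decompose tup3/3: A ≐ pair(string, bool),  R ≐ tup3(pair(E, A), tup3(string, char, A), A),  string ≐ C.
Bind A := pair(string, bool); substituting into the 2 remaining equations that mention A gives: R ≐ tup3(pair(E, pair(string, bool)), tup3(string, char, pair(string, bool)), pair(string, bool)),  tup3(char, T, E) ≐ tup3(char, pair(bool, string), pair(string, bool)).
Bind R := tup3(pair(E, pair(string, bool)), tup3(string, char, pair(string, bool)), pair(string, bool)); no other remaining equation mentions R.
Bind C := string; substituting into the one remaining equation that mentions C gives: T2 ≐ string.
Bind T2 := string; no other remaining equation mentions T2.
Decompose tup3/3: char ≐ char,  T ≐ pair(bool, string),  E ≐ pair(string, bool).
Delete trivial equation char ≐ char.
Bind T := pair(bool, string); no other remaining equation mentions T.
Bind E := pair(string, bool). Substituting into the earlier binding gives R := tup3(pair(pair(string, bool), pair(string, bool)), tup3(string, char, pair(string, bool)), pair(string, bool)).
MGU = { A ↦ pair(string, bool), R ↦ tup3(pair(pair(string, bool), pair(string, bool)), tup3(string, char, pair(string, bool)), pair(string, bool)), C ↦ string, T2 ↦ string, T ↦ pair(bool, string), E ↦ pair(string, bool) }, so R ↦ tup3(pair(pair(string, bool), pair(string, bool)), tup3(string, char, pair(string, bool)), pair(string, bool)).

tup3(pair(pair(string, bool), pair(string, bool)), tup3(string, char, pair(string, bool)), pair(string, bool))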